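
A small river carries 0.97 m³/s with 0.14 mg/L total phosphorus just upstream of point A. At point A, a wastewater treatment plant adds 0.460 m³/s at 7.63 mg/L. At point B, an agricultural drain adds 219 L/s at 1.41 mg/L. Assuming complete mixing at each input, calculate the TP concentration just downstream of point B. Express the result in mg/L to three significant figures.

After input A: C = (0.97·0.14 + 0.46·7.63) / 1.43 = 2.549 mg/L.
219 L/s = 0.219 m³/s.
After input B: C = (1.43·2.549 + 0.219·1.41) / 1.649 = 2.398 mg/L.

2.40 mg/L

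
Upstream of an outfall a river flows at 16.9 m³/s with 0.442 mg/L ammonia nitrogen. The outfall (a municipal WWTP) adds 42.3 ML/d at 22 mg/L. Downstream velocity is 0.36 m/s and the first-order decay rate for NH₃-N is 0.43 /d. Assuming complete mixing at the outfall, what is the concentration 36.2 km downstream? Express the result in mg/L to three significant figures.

42.3 ML/d = 0.4896 m³/s.
After complete mixing, C₀ = (0.4896·22 + 16.9·0.442) / 17.39 = 1.049 mg/L.
Travel time t = 3.62e+04 m / 0.36 m/s = 1.006e+05 s = 1.164 d.
C = 1.049·exp(−0.43·1.164) = 1.049·0.6063 = 0.6359 mg/L.

0.636 mg/L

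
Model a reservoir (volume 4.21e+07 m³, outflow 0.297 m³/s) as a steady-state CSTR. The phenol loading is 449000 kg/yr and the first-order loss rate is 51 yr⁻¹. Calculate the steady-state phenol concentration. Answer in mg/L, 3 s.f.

0.208 mg/L

Outflow Q = 0.297 m³/s × 3.156e+07 s/yr = 9.373e+06 m³/yr.
Steady-state CSTR mass balance: W = Q·C + k·V·C, so C = W/(Q + kV).
Q + kV = 9.373e+06 + 51·4.21e+07 = 2.156e+09 m³/yr.
C = 449000/2.156e+09 = 0.0002082 kg/m³ = 0.2082 mg/L.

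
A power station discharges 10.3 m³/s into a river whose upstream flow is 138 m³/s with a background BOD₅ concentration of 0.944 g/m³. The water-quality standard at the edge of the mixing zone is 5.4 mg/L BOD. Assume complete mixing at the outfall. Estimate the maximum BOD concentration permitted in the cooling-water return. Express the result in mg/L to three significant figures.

65.1 mg/L

Mass balance: 5.4·148.3 = 10.3·Cₑ + 138·0.944.
Cₑ = (800.8 − 130.3) / 10.3 = 65.1 mg/L.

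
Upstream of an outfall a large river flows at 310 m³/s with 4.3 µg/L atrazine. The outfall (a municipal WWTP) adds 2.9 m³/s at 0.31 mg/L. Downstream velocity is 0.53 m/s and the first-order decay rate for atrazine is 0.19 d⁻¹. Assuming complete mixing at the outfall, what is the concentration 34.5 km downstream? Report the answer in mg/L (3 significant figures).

0.00618 mg/L

4.3 µg/L = 0.0043 mg/L.
After complete mixing, C₀ = (2.9·0.31 + 310·0.0043) / 312.9 = 0.007133 mg/L.
Travel time t = 3.45e+04 m / 0.53 m/s = 6.509e+04 s = 0.7534 d.
C = 0.007133·exp(−0.19·0.7534) = 0.007133·0.8666 = 0.006182 mg/L.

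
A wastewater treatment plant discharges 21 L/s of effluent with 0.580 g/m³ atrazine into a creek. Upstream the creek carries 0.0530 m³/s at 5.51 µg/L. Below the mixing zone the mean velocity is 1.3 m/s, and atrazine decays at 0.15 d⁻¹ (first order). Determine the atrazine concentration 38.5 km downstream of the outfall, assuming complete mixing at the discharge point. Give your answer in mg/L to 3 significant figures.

0.160 mg/L

21 L/s = 0.021 m³/s.
5.51 µg/L = 0.00551 mg/L.
After complete mixing, C₀ = (0.021·0.58 + 0.053·0.00551) / 0.074 = 0.1685 mg/L.
Travel time t = 3.85e+04 m / 1.3 m/s = 2.962e+04 s = 0.3428 d.
C = 0.1685·exp(−0.15·0.3428) = 0.1685·0.9499 = 0.1601 mg/L.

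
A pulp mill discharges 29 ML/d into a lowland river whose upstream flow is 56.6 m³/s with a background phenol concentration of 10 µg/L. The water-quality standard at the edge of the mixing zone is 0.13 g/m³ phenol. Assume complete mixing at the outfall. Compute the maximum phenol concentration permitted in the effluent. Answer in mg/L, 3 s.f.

29 ML/d = 0.3356 m³/s.
10 µg/L = 0.01 mg/L.
Mass balance: 0.13·56.94 = 0.3356·Cₑ + 56.6·0.01.
Cₑ = (7.402 − 0.566) / 0.3356 = 20.37 mg/L.

20.4 mg/L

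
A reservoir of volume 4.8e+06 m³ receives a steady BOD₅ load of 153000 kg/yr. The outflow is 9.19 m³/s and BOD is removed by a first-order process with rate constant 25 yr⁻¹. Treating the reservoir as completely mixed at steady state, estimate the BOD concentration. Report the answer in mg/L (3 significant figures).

0.373 mg/L

Outflow Q = 9.19 m³/s × 3.156e+07 s/yr = 2.9e+08 m³/yr.
Steady-state CSTR mass balance: W = Q·C + k·V·C, so C = W/(Q + kV).
Q + kV = 2.9e+08 + 25·4.8e+06 = 4.1e+08 m³/yr.
C = 153000/4.1e+08 = 0.0003732 kg/m³ = 0.3732 mg/L.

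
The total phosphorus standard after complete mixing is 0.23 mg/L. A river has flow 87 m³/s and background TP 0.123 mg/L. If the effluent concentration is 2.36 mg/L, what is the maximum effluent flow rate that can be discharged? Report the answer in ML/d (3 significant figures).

Mass balance at complete mixing: C_std·(Q_w + Q_r) = Q_w·C_e + Q_r·C_b.
Rearranging, Q_w = Q_r·(C_std − C_b)/(C_e − C_std) = 87·(0.23 − 0.123) / (2.36 − 0.23) = 4.37 m³/s.
= 377.6 ML/d.

378 ML/d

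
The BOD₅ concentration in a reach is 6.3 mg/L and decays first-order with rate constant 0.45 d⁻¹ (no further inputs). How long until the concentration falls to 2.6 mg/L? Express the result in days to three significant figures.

1.97 d

t = ln(C₀/C)/k = ln(6.3/2.6)/0.45 = 0.885/0.45 = 1.967 d.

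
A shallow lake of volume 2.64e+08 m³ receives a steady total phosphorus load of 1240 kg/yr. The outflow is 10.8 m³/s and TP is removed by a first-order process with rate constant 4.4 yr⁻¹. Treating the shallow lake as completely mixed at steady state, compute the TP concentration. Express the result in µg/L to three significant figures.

0.825 µg/L

Outflow Q = 10.8 m³/s × 3.156e+07 s/yr = 3.408e+08 m³/yr.
Steady-state CSTR mass balance: W = Q·C + k·V·C, so C = W/(Q + kV).
Q + kV = 3.408e+08 + 4.4·2.64e+08 = 1.502e+09 m³/yr.
C = 1240/1.502e+09 = 8.253e-07 kg/m³ = 0.0008253 mg/L = 0.8253 µg/L.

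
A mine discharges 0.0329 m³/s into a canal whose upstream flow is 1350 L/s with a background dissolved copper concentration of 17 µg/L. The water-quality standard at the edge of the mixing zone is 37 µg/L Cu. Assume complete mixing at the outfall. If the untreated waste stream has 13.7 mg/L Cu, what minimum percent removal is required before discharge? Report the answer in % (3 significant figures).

1350 L/s = 1.35 m³/s.
17 µg/L = 0.017 mg/L.
37 µg/L = 0.037 mg/L.
Mass balance: 0.037·1.383 = 0.0329·Cₑ + 1.35·0.017.
Cₑ = (0.05117 − 0.02295) / 0.0329 = 0.8577 mg/L.
Required removal = 1 − 0.8577/13.7 = 93.74 %.

93.7 %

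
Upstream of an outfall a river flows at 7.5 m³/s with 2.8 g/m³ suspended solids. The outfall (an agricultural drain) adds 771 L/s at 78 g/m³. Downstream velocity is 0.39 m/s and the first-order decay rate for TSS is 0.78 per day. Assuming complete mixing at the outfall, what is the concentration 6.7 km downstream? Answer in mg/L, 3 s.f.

8.40 mg/L

771 L/s = 0.771 m³/s.
After complete mixing, C₀ = (0.771·78 + 7.5·2.8) / 8.271 = 9.81 mg/L.
Travel time t = 6700 m / 0.39 m/s = 1.718e+04 s = 0.1988 d.
C = 9.81·exp(−0.78·0.1988) = 9.81·0.8563 = 8.401 mg/L.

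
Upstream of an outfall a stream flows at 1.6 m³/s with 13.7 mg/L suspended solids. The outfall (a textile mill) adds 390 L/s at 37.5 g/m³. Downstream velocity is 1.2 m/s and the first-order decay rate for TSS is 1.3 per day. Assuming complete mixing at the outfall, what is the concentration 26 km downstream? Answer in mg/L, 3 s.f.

390 L/s = 0.39 m³/s.
After complete mixing, C₀ = (0.39·37.5 + 1.6·13.7) / 1.99 = 18.36 mg/L.
Travel time t = 2.6e+04 m / 1.2 m/s = 2.167e+04 s = 0.2508 d.
C = 18.36·exp(−1.3·0.2508) = 18.36·0.7218 = 13.26 mg/L.

13.3 mg/L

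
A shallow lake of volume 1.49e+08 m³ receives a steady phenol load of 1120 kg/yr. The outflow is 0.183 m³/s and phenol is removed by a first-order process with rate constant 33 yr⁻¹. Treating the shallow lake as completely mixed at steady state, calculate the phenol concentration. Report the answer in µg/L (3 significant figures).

Outflow Q = 0.183 m³/s × 3.156e+07 s/yr = 5.775e+06 m³/yr.
Steady-state CSTR mass balance: W = Q·C + k·V·C, so C = W/(Q + kV).
Q + kV = 5.775e+06 + 33·1.49e+08 = 4.923e+09 m³/yr.
C = 1120/4.923e+09 = 2.275e-07 kg/m³ = 0.0002275 mg/L = 0.2275 µg/L.

0.228 µg/L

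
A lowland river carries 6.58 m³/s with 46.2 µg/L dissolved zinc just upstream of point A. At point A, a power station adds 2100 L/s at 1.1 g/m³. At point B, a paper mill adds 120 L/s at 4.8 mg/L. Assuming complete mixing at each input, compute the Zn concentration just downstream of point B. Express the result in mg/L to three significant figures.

46.2 µg/L = 0.0462 mg/L.
2100 L/s = 2.1 m³/s.
After input A: C = (6.58·0.0462 + 2.1·1.1) / 8.68 = 0.3012 mg/L.
120 L/s = 0.12 m³/s.
After input B: C = (8.68·0.3012 + 0.12·4.8) / 8.8 = 0.3625 mg/L.

0.362 mg/L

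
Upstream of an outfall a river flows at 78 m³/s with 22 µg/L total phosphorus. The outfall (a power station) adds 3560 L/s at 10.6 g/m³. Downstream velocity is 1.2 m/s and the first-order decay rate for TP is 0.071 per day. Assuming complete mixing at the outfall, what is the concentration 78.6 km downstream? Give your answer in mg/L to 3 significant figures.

0.458 mg/L

3560 L/s = 3.56 m³/s.
22 µg/L = 0.022 mg/L.
After complete mixing, C₀ = (3.56·10.6 + 78·0.022) / 81.56 = 0.4837 mg/L.
Travel time t = 7.86e+04 m / 1.2 m/s = 6.55e+04 s = 0.7581 d.
C = 0.4837·exp(−0.071·0.7581) = 0.4837·0.9476 = 0.4584 mg/L.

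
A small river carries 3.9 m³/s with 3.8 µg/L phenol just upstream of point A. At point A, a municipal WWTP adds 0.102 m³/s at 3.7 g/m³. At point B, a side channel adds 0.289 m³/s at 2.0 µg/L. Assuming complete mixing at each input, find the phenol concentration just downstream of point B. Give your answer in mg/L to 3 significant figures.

3.8 µg/L = 0.0038 mg/L.
After input A: C = (3.9·0.0038 + 0.102·3.7) / 4.002 = 0.09801 mg/L.
2.0 µg/L = 0.002 mg/L.
After input B: C = (4.002·0.09801 + 0.289·0.002) / 4.291 = 0.09154 mg/L.

0.0915 mg/L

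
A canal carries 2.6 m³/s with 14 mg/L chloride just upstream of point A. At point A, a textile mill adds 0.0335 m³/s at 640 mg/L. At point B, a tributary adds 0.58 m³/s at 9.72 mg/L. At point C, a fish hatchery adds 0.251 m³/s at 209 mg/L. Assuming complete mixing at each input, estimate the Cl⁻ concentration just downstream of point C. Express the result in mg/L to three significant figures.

After input A: C = (2.6·14 + 0.0335·640) / 2.634 = 21.96 mg/L.
After input B: C = (2.634·21.96 + 0.58·9.72) / 3.214 = 19.75 mg/L.
After input C: C = (3.214·19.75 + 0.251·209) / 3.465 = 33.46 mg/L.

33.5 mg/L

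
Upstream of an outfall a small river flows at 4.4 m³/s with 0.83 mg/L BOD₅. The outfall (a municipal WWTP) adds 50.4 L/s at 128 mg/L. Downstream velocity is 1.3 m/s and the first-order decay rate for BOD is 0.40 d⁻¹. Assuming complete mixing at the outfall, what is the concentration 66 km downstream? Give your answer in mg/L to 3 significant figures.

1.79 mg/L

50.4 L/s = 0.0504 m³/s.
After complete mixing, C₀ = (0.0504·128 + 4.4·0.83) / 4.45 = 2.27 mg/L.
Travel time t = 6.6e+04 m / 1.3 m/s = 5.077e+04 s = 0.5876 d.
C = 2.27·exp(−0.40·0.5876) = 2.27·0.7905 = 1.795 mg/L.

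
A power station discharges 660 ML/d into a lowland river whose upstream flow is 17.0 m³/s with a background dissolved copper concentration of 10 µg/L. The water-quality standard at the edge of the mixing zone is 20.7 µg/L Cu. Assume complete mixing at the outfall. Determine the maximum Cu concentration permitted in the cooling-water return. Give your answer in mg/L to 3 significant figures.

660 ML/d = 7.639 m³/s.
10 µg/L = 0.01 mg/L.
20.7 µg/L = 0.0207 mg/L.
Mass balance: 0.0207·24.64 = 7.639·Cₑ + 17·0.01.
Cₑ = (0.51 − 0.17) / 7.639 = 0.04451 mg/L.

0.0445 mg/L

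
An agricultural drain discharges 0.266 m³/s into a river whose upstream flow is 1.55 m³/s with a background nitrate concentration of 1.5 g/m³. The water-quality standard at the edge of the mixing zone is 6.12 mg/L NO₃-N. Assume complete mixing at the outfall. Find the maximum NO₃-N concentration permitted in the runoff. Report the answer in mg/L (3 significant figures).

Mass balance: 6.12·1.816 = 0.266·Cₑ + 1.55·1.5.
Cₑ = (11.11 − 2.325) / 0.266 = 33.04 mg/L.

33.0 mg/L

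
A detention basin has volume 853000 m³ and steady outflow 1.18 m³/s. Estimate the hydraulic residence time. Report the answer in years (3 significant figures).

Q = 1.18 m³/s × 3.156e+07 s/yr = 3.724e+07 m³/yr.
Hydraulic residence time τ = V/Q = 853000/3.724e+07 = 0.02291 yr.

0.0229 yr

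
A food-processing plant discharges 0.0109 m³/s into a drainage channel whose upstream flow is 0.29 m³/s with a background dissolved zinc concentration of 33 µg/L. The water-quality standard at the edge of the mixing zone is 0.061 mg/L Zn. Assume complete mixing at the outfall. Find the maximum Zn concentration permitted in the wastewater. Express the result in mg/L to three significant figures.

0.806 mg/L

33 µg/L = 0.033 mg/L.
Mass balance: 0.061·0.3009 = 0.0109·Cₑ + 0.29·0.033.
Cₑ = (0.01835 − 0.00957) / 0.0109 = 0.806 mg/L.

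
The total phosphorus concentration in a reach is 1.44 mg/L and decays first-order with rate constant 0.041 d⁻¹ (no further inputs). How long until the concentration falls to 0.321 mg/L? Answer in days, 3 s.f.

t = ln(C₀/C)/k = ln(1.44/0.321)/0.041 = 1.501/0.041 = 36.61 d.

36.6 d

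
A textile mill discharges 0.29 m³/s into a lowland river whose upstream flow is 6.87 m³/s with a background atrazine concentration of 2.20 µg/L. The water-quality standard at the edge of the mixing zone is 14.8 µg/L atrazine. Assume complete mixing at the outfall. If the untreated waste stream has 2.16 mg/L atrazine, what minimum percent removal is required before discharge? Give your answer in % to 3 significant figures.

85.5 %

2.20 µg/L = 0.0022 mg/L.
14.8 µg/L = 0.0148 mg/L.
Mass balance: 0.0148·7.16 = 0.29·Cₑ + 6.87·0.0022.
Cₑ = (0.106 − 0.01511) / 0.29 = 0.3133 mg/L.
Required removal = 1 − 0.3133/2.16 = 85.5 %.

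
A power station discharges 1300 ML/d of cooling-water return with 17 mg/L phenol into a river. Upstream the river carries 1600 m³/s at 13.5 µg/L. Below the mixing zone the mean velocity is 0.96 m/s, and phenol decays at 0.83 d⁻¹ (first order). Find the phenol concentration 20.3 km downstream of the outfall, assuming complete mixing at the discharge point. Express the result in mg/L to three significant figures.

0.140 mg/L

1300 ML/d = 15.05 m³/s.
13.5 µg/L = 0.0135 mg/L.
After complete mixing, C₀ = (15.05·17 + 1600·0.0135) / 1615 = 0.1718 mg/L.
Travel time t = 2.03e+04 m / 0.96 m/s = 2.115e+04 s = 0.2447 d.
C = 0.1718·exp(−0.83·0.2447) = 0.1718·0.8162 = 0.1402 mg/L.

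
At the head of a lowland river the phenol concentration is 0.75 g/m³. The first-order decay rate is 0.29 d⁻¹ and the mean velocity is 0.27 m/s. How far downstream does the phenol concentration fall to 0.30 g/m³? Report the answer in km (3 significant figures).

73.7 km

From C = C₀·e^(−kt), t = ln(C₀/C)/k = ln(0.75/0.30)/0.29 = 0.9163/0.29 = 3.16 d.
Distance = v·t = 0.27 m/s × 2.73e+05 s = 7.371e+04 m = 73.71 km.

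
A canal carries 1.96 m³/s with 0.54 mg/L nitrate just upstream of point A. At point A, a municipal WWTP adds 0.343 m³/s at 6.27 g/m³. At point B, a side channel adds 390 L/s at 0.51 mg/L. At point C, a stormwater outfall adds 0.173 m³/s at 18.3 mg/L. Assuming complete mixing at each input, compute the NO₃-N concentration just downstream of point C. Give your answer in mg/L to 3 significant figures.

After input A: C = (1.96·0.54 + 0.343·6.27) / 2.303 = 1.393 mg/L.
390 L/s = 0.39 m³/s.
After input B: C = (2.303·1.393 + 0.39·0.51) / 2.693 = 1.265 mg/L.
After input C: C = (2.693·1.265 + 0.173·18.3) / 2.866 = 2.294 mg/L.

2.29 mg/L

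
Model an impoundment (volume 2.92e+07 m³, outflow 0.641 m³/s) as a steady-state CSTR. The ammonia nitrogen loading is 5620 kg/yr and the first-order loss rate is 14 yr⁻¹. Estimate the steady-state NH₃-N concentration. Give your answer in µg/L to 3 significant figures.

13.1 µg/L

Outflow Q = 0.641 m³/s × 3.156e+07 s/yr = 2.023e+07 m³/yr.
Steady-state CSTR mass balance: W = Q·C + k·V·C, so C = W/(Q + kV).
Q + kV = 2.023e+07 + 14·2.92e+07 = 4.29e+08 m³/yr.
C = 5620/4.29e+08 = 1.31e-05 kg/m³ = 0.0131 mg/L = 13.1 µg/L.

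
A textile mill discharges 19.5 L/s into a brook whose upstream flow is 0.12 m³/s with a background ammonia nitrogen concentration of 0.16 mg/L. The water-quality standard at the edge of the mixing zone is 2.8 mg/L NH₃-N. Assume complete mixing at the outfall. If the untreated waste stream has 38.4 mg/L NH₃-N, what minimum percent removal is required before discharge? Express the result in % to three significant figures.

19.5 L/s = 0.0195 m³/s.
Mass balance: 2.8·0.1395 = 0.0195·Cₑ + 0.12·0.16.
Cₑ = (0.3906 − 0.0192) / 0.0195 = 19.05 mg/L.
Required removal = 1 − 19.05/38.4 = 50.4 %.

50.4 %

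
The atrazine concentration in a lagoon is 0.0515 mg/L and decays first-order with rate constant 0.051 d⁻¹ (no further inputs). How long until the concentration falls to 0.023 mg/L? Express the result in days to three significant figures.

15.8 d

t = ln(C₀/C)/k = ln(0.0515/0.023)/0.051 = 0.8061/0.051 = 15.81 d.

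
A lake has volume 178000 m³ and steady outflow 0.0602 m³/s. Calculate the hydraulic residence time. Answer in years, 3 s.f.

0.0937 yr

Q = 0.0602 m³/s × 3.156e+07 s/yr = 1.9e+06 m³/yr.
Hydraulic residence time τ = V/Q = 178000/1.9e+06 = 0.0937 yr.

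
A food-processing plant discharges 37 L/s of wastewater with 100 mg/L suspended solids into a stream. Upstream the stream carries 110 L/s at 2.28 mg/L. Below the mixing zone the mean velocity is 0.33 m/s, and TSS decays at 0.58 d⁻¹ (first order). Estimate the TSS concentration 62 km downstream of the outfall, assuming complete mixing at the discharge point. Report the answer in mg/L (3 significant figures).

37 L/s = 0.037 m³/s.
110 L/s = 0.11 m³/s.
After complete mixing, C₀ = (0.037·100 + 0.11·2.28) / 0.147 = 26.88 mg/L.
Travel time t = 6.2e+04 m / 0.33 m/s = 1.879e+05 s = 2.175 d.
C = 26.88·exp(−0.58·2.175) = 26.88·0.2833 = 7.614 mg/L.

7.61 mg/L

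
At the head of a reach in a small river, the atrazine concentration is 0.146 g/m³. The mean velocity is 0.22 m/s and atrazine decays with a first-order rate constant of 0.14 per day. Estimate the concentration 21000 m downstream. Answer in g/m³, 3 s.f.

0.125 g/m³

Travel time t = 21000 m / 0.22 m/s = 2.1e+04/0.22 = 9.545e+04 s = 1.105 d.
First-order decay: C = 0.146·exp(−0.14·1.105) = 0.146·0.8567 = 0.1251 g/m³.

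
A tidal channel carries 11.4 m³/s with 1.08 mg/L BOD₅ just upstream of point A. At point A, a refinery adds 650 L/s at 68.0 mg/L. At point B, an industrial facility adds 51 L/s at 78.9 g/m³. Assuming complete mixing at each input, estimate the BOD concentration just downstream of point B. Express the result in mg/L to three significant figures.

650 L/s = 0.65 m³/s.
After input A: C = (11.4·1.08 + 0.65·68) / 12.05 = 4.69 mg/L.
51 L/s = 0.051 m³/s.
After input B: C = (12.05·4.69 + 0.051·78.9) / 12.1 = 5.003 mg/L.

5.00 mg/L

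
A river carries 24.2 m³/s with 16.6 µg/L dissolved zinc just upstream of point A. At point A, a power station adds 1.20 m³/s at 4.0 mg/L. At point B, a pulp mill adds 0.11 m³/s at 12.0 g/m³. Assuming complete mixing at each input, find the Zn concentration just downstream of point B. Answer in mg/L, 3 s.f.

0.256 mg/L

16.6 µg/L = 0.0166 mg/L.
After input A: C = (24.2·0.0166 + 1.2·4) / 25.4 = 0.2048 mg/L.
After input B: C = (25.4·0.2048 + 0.11·12) / 25.51 = 0.2557 mg/L.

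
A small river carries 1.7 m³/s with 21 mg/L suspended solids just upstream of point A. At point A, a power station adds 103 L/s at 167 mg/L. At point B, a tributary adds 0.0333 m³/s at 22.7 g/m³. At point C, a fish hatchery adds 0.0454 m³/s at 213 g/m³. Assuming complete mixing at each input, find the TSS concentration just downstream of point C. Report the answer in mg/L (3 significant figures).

103 L/s = 0.103 m³/s.
After input A: C = (1.7·21 + 0.103·167) / 1.803 = 29.34 mg/L.
After input B: C = (1.803·29.34 + 0.0333·22.7) / 1.836 = 29.22 mg/L.
After input C: C = (1.836·29.22 + 0.0454·213) / 1.882 = 33.65 mg/L.

33.7 mg/L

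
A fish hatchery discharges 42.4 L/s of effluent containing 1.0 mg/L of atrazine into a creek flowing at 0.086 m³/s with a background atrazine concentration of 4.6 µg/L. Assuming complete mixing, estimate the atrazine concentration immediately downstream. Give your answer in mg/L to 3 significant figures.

0.333 mg/L

42.4 L/s = 0.0424 m³/s.
4.6 µg/L = 0.0046 mg/L.
Conservation of mass across the mixing zone: C = (0.0424·1 + 0.086·0.0046) / (0.0424 + 0.086) = 0.0428/0.1284 = 0.3333 mg/L.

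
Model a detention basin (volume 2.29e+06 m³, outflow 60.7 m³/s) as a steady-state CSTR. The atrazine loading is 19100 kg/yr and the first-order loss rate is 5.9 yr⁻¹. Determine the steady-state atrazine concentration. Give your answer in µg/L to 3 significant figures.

9.90 µg/L

Outflow Q = 60.7 m³/s × 3.156e+07 s/yr = 1.916e+09 m³/yr.
Steady-state CSTR mass balance: W = Q·C + k·V·C, so C = W/(Q + kV).
Q + kV = 1.916e+09 + 5.9·2.29e+06 = 1.929e+09 m³/yr.
C = 19100/1.929e+09 = 9.901e-06 kg/m³ = 0.009901 mg/L = 9.901 µg/L.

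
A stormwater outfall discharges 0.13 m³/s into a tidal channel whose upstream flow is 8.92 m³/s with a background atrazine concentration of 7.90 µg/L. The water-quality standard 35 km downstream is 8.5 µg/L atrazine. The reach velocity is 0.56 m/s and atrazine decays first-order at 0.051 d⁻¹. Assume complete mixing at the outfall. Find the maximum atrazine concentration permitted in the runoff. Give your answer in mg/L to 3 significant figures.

0.0719 mg/L

7.90 µg/L = 0.0079 mg/L.
8.5 µg/L = 0.0085 mg/L.
Travel time to the compliance point: t = 3.5e+04/0.56 = 6.25e+04 s = 0.7234 d; decay factor exp(−0.051·0.7234) = 0.9638.
So the concentration just after mixing may be at most 0.0085/0.9638 = 0.008819 mg/L.
Mass balance: 0.008819·9.05 = 0.13·Cₑ + 8.92·0.0079.
Cₑ = (0.07982 − 0.07047) / 0.13 = 0.07191 mg/L.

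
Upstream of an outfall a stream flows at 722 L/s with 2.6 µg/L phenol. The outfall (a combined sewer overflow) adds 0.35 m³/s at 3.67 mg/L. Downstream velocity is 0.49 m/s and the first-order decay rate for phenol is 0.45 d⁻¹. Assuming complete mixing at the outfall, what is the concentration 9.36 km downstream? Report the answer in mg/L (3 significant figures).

1.09 mg/L

722 L/s = 0.722 m³/s.
2.6 µg/L = 0.0026 mg/L.
After complete mixing, C₀ = (0.35·3.67 + 0.722·0.0026) / 1.072 = 1.2 mg/L.
Travel time t = 9360 m / 0.49 m/s = 1.91e+04 s = 0.2211 d.
C = 1.2·exp(−0.45·0.2211) = 1.2·0.9053 = 1.086 mg/L.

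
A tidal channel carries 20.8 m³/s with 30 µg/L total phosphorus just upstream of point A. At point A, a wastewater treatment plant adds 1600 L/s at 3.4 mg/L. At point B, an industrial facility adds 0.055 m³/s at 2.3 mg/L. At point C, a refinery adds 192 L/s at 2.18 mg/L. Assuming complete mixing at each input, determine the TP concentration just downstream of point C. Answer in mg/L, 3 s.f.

30 µg/L = 0.03 mg/L.
1600 L/s = 1.6 m³/s.
After input A: C = (20.8·0.03 + 1.6·3.4) / 22.4 = 0.2707 mg/L.
After input B: C = (22.4·0.2707 + 0.055·2.3) / 22.46 = 0.2757 mg/L.
192 L/s = 0.192 m³/s.
After input C: C = (22.46·0.2757 + 0.192·2.18) / 22.65 = 0.2918 mg/L.

0.292 mg/L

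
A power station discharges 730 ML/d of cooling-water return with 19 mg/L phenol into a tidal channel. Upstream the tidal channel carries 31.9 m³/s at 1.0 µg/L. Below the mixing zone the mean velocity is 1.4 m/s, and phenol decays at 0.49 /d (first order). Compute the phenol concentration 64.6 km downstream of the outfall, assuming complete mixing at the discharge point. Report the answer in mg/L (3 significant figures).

3.06 mg/L

730 ML/d = 8.449 m³/s.
1.0 µg/L = 0.001 mg/L.
After complete mixing, C₀ = (8.449·19 + 31.9·0.001) / 40.35 = 3.979 mg/L.
Travel time t = 6.46e+04 m / 1.4 m/s = 4.614e+04 s = 0.5341 d.
C = 3.979·exp(−0.49·0.5341) = 3.979·0.7697 = 3.063 mg/L.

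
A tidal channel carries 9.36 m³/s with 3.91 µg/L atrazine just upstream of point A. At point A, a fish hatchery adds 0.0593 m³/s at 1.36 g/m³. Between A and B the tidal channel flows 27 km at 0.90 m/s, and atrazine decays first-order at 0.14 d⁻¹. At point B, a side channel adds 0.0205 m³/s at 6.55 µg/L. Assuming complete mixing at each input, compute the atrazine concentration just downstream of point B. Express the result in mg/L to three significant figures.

3.91 µg/L = 0.00391 mg/L.
After input A: C = (9.36·0.00391 + 0.0593·1.36) / 9.419 = 0.01245 mg/L.
Over the 27 km reach to input B (t = 3e+04 s = 0.3472 d), decay gives C = 0.01245·exp(−0.14·0.3472) = 0.01186 mg/L.
6.55 µg/L = 0.00655 mg/L.
After input B: C = (9.419·0.01186 + 0.0205·0.00655) / 9.44 = 0.01185 mg/L.

0.0118 mg/L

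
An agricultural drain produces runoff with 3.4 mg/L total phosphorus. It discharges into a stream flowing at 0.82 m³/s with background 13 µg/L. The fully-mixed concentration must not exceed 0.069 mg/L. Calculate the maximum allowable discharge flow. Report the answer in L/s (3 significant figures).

13 µg/L = 0.013 mg/L.
Mass balance at complete mixing: C_std·(Q_w + Q_r) = Q_w·C_e + Q_r·C_b.
Rearranging, Q_w = Q_r·(C_std − C_b)/(C_e − C_std) = 0.82·(0.069 − 0.013) / (3.4 − 0.069) = 0.01379 m³/s.
= 13.79 L/s.

13.8 L/s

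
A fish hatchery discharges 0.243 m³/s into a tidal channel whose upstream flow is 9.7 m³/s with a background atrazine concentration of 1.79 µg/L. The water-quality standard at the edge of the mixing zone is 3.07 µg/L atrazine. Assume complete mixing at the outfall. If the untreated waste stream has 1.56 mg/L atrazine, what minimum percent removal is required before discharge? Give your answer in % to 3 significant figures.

96.5 %

1.79 µg/L = 0.00179 mg/L.
3.07 µg/L = 0.00307 mg/L.
Mass balance: 0.00307·9.943 = 0.243·Cₑ + 9.7·0.00179.
Cₑ = (0.03053 − 0.01736) / 0.243 = 0.05416 mg/L.
Required removal = 1 − 0.05416/1.56 = 96.53 %.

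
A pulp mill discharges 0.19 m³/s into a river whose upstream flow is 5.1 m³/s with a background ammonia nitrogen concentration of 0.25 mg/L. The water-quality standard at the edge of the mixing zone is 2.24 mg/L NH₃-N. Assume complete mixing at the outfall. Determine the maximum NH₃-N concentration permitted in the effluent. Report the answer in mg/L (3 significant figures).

55.7 mg/L

Mass balance: 2.24·5.29 = 0.19·Cₑ + 5.1·0.25.
Cₑ = (11.85 − 1.275) / 0.19 = 55.66 mg/L.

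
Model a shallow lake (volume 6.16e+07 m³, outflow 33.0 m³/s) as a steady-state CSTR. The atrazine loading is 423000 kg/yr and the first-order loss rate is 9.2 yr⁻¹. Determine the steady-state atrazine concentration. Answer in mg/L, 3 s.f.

Outflow Q = 33.0 m³/s × 3.156e+07 s/yr = 1.041e+09 m³/yr.
Steady-state CSTR mass balance: W = Q·C + k·V·C, so C = W/(Q + kV).
Q + kV = 1.041e+09 + 9.2·6.16e+07 = 1.608e+09 m³/yr.
C = 423000/1.608e+09 = 0.000263 kg/m³ = 0.263 mg/L.

0.263 mg/L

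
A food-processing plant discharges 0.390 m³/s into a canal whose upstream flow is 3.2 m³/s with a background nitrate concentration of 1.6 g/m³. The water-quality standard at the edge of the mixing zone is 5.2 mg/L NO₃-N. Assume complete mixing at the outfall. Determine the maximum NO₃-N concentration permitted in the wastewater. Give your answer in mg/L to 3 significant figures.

Mass balance: 5.2·3.59 = 0.39·Cₑ + 3.2·1.6.
Cₑ = (18.67 − 5.12) / 0.39 = 34.74 mg/L.

34.7 mg/L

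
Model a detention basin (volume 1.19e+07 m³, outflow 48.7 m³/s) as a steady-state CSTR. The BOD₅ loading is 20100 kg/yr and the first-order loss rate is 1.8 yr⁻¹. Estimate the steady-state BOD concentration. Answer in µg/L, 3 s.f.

Outflow Q = 48.7 m³/s × 3.156e+07 s/yr = 1.537e+09 m³/yr.
Steady-state CSTR mass balance: W = Q·C + k·V·C, so C = W/(Q + kV).
Q + kV = 1.537e+09 + 1.8·1.19e+07 = 1.558e+09 m³/yr.
C = 20100/1.558e+09 = 1.29e-05 kg/m³ = 0.0129 mg/L = 12.9 µg/L.

12.9 µg/L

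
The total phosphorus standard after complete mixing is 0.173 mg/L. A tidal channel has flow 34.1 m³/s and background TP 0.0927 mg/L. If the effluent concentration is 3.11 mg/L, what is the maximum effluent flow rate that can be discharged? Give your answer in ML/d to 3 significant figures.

80.6 ML/d

Mass balance at complete mixing: C_std·(Q_w + Q_r) = Q_w·C_e + Q_r·C_b.
Rearranging, Q_w = Q_r·(C_std − C_b)/(C_e − C_std) = 34.1·(0.173 − 0.0927) / (3.11 − 0.173) = 0.9323 m³/s.
= 80.55 ML/d.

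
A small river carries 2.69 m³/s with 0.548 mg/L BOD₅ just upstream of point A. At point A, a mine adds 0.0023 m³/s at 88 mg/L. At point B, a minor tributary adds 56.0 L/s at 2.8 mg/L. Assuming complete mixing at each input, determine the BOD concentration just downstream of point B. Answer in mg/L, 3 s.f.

After input A: C = (2.69·0.548 + 0.0023·88) / 2.692 = 0.6227 mg/L.
56.0 L/s = 0.056 m³/s.
After input B: C = (2.692·0.6227 + 0.056·2.8) / 2.748 = 0.6671 mg/L.

0.667 mg/L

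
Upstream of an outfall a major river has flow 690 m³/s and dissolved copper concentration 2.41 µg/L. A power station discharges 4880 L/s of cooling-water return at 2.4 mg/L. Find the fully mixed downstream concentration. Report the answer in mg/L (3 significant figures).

0.0192 mg/L

4880 L/s = 4.88 m³/s.
2.41 µg/L = 0.00241 mg/L.
Conservation of mass across the mixing zone: C = (4.88·2.4 + 690·0.00241) / (4.88 + 690) = 13.37/694.9 = 0.01925 mg/L.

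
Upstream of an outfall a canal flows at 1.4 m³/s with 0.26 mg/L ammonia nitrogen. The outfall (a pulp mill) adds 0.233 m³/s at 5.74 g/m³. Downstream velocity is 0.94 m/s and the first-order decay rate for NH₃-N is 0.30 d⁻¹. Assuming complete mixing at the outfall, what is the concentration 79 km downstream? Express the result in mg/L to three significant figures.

After complete mixing, C₀ = (0.233·5.74 + 1.4·0.26) / 1.633 = 1.042 mg/L.
Travel time t = 7.9e+04 m / 0.94 m/s = 8.404e+04 s = 0.9727 d.
C = 1.042·exp(−0.30·0.9727) = 1.042·0.7469 = 0.7782 mg/L.

0.778 mg/L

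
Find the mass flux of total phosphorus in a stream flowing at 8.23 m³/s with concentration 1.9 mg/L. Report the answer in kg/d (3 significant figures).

1350 kg/d

Mass flux = Q·C = 8.23 m³/s × 1.9 g/m³ = 15.64 g/s.
= 15.64 g/s × 86.4 = 1351 kg/d.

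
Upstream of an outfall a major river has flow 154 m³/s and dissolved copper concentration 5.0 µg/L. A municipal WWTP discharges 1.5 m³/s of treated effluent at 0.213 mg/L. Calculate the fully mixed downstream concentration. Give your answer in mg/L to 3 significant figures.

5.0 µg/L = 0.005 mg/L.
Flow-weighted mixing gives C = (1.5·0.213 + 154·0.005) / (1.5 + 154) = 1.09/155.5 = 0.007006 mg/L.

0.00701 mg/L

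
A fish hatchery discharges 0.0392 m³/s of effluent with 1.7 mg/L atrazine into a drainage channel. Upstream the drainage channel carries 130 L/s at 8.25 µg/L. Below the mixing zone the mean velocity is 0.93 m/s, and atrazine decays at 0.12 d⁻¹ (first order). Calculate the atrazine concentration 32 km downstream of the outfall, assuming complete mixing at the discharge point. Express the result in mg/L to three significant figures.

130 L/s = 0.13 m³/s.
8.25 µg/L = 0.00825 mg/L.
After complete mixing, C₀ = (0.0392·1.7 + 0.13·0.00825) / 0.1692 = 0.4002 mg/L.
Travel time t = 3.2e+04 m / 0.93 m/s = 3.441e+04 s = 0.3982 d.
C = 0.4002·exp(−0.12·0.3982) = 0.4002·0.9533 = 0.3815 mg/L.

0.382 mg/L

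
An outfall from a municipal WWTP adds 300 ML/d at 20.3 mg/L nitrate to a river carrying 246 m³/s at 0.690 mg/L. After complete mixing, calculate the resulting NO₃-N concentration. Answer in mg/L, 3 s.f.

0.963 mg/L

300 ML/d = 3.472 m³/s.
By mass balance at complete mixing, C = (3.472·20.3 + 246·0.69) / (3.472 + 246) = 240.2/249.5 = 0.9629 mg/L.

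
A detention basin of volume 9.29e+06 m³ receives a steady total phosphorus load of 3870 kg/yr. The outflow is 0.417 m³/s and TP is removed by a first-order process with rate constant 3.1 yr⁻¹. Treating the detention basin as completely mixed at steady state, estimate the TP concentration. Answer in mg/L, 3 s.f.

Outflow Q = 0.417 m³/s × 3.156e+07 s/yr = 1.316e+07 m³/yr.
Steady-state CSTR mass balance: W = Q·C + k·V·C, so C = W/(Q + kV).
Q + kV = 1.316e+07 + 3.1·9.29e+06 = 4.196e+07 m³/yr.
C = 3870/4.196e+07 = 9.223e-05 kg/m³ = 0.09223 mg/L.

0.0922 mg/L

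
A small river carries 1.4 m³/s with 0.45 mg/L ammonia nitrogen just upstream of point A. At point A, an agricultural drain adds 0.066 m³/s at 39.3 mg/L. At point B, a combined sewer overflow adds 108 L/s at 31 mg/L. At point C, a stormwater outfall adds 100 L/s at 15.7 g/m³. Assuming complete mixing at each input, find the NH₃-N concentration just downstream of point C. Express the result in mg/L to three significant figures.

After input A: C = (1.4·0.45 + 0.066·39.3) / 1.466 = 2.199 mg/L.
108 L/s = 0.108 m³/s.
After input B: C = (1.466·2.199 + 0.108·31) / 1.574 = 4.175 mg/L.
100 L/s = 0.1 m³/s.
After input C: C = (1.574·4.175 + 0.1·15.7) / 1.674 = 4.864 mg/L.

4.86 mg/L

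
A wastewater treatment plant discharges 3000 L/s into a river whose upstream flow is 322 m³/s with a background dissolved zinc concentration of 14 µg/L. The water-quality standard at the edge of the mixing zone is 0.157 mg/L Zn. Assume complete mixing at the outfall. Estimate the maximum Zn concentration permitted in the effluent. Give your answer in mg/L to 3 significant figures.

3000 L/s = 3 m³/s.
14 µg/L = 0.014 mg/L.
Mass balance: 0.157·325 = 3·Cₑ + 322·0.014.
Cₑ = (51.02 − 4.508) / 3 = 15.51 mg/L.

15.5 mg/L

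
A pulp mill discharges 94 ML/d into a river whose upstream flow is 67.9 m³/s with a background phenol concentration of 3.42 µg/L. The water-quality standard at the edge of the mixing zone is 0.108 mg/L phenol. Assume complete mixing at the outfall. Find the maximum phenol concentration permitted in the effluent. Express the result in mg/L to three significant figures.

6.63 mg/L

94 ML/d = 1.088 m³/s.
3.42 µg/L = 0.00342 mg/L.
Mass balance: 0.108·68.99 = 1.088·Cₑ + 67.9·0.00342.
Cₑ = (7.451 − 0.2322) / 1.088 = 6.635 mg/L.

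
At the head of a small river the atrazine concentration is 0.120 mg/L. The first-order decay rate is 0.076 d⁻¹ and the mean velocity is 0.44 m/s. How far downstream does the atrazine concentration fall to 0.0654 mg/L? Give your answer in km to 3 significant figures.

304 km

From C = C₀·e^(−kt), t = ln(C₀/C)/k = ln(0.120/0.0654)/0.076 = 0.607/0.076 = 7.986 d.
Distance = v·t = 0.44 m/s × 6.9e+05 s = 3.036e+05 m = 303.6 km.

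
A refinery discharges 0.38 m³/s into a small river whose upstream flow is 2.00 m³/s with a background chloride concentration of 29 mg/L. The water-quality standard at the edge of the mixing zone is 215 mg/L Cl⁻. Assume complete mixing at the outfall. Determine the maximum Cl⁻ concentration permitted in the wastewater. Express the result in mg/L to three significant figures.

1190 mg/L

Mass balance: 215·2.38 = 0.38·Cₑ + 2·29.
Cₑ = (511.7 − 58) / 0.38 = 1194 mg/L.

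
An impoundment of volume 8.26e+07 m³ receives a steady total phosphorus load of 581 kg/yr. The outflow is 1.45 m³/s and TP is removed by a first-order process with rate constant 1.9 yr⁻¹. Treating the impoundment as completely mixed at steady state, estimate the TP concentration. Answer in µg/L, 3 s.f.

Outflow Q = 1.45 m³/s × 3.156e+07 s/yr = 4.576e+07 m³/yr.
Steady-state CSTR mass balance: W = Q·C + k·V·C, so C = W/(Q + kV).
Q + kV = 4.576e+07 + 1.9·8.26e+07 = 2.027e+08 m³/yr.
C = 581/2.027e+08 = 2.866e-06 kg/m³ = 0.002866 mg/L = 2.866 µg/L.

2.87 µg/L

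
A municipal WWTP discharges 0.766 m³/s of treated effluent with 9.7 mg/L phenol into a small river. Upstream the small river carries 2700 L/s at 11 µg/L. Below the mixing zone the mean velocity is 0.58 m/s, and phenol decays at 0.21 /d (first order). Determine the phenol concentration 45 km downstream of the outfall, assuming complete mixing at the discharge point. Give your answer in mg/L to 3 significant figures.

1.78 mg/L

2700 L/s = 2.7 m³/s.
11 µg/L = 0.011 mg/L.
After complete mixing, C₀ = (0.766·9.7 + 2.7·0.011) / 3.466 = 2.152 mg/L.
Travel time t = 4.5e+04 m / 0.58 m/s = 7.759e+04 s = 0.898 d.
C = 2.152·exp(−0.21·0.898) = 2.152·0.8281 = 1.782 mg/L.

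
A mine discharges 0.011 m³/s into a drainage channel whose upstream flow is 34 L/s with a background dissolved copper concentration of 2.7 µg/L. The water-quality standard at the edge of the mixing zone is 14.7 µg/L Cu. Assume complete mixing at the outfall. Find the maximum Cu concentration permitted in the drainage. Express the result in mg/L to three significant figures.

34 L/s = 0.034 m³/s.
2.7 µg/L = 0.0027 mg/L.
14.7 µg/L = 0.0147 mg/L.
Mass balance: 0.0147·0.045 = 0.011·Cₑ + 0.034·0.0027.
Cₑ = (0.0006615 − 9.18e-05) / 0.011 = 0.05179 mg/L.

0.0518 mg/L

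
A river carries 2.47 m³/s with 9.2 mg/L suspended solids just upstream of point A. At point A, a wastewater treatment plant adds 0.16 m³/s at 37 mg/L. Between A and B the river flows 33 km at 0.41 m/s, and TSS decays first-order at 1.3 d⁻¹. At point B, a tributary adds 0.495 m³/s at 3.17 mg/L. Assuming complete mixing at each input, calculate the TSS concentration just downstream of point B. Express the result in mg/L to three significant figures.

After input A: C = (2.47·9.2 + 0.16·37) / 2.63 = 10.89 mg/L.
Over the 33 km reach to input B (t = 8.049e+04 s = 0.9316 d), decay gives C = 10.89·exp(−1.3·0.9316) = 3.244 mg/L.
After input B: C = (2.63·3.244 + 0.495·3.17) / 3.125 = 3.233 mg/L.

3.23 mg/L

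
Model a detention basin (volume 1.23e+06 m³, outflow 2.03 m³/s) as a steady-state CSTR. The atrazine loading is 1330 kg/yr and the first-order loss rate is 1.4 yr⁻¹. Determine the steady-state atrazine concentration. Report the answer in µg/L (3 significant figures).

20.2 µg/L

Outflow Q = 2.03 m³/s × 3.156e+07 s/yr = 6.406e+07 m³/yr.
Steady-state CSTR mass balance: W = Q·C + k·V·C, so C = W/(Q + kV).
Q + kV = 6.406e+07 + 1.4·1.23e+06 = 6.578e+07 m³/yr.
C = 1330/6.578e+07 = 2.022e-05 kg/m³ = 0.02022 mg/L = 20.22 µg/L.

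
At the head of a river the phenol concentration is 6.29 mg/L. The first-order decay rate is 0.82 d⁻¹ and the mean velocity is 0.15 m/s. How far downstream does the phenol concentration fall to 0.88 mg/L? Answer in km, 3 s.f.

From C = C₀·e^(−kt), t = ln(C₀/C)/k = ln(6.29/0.88)/0.82 = 1.967/0.82 = 2.399 d.
Distance = v·t = 0.15 m/s × 2.072e+05 s = 3.108e+04 m = 31.08 km.

31.1 km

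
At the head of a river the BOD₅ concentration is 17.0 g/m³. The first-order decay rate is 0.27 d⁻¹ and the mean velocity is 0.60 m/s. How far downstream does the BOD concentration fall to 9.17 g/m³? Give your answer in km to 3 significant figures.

From C = C₀·e^(−kt), t = ln(C₀/C)/k = ln(17.0/9.17)/0.27 = 0.6173/0.27 = 2.286 d.
Distance = v·t = 0.60 m/s × 1.975e+05 s = 1.185e+05 m = 118.5 km.

119 km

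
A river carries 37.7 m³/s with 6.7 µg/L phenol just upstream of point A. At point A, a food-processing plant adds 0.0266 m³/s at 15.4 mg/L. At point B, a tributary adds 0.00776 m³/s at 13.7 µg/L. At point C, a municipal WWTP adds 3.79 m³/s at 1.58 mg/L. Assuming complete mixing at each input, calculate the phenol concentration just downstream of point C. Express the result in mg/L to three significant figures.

6.7 µg/L = 0.0067 mg/L.
After input A: C = (37.7·0.0067 + 0.0266·15.4) / 37.73 = 0.01755 mg/L.
13.7 µg/L = 0.0137 mg/L.
After input B: C = (37.73·0.01755 + 0.00776·0.0137) / 37.73 = 0.01755 mg/L.
After input C: C = (37.73·0.01755 + 3.79·1.58) / 41.52 = 0.1602 mg/L.

0.160 mg/L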